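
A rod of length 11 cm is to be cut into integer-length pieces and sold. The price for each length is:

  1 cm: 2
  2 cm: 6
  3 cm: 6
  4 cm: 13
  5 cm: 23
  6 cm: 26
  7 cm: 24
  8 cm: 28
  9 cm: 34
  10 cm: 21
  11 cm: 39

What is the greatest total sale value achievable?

49

Consider every possible first cut. R[k] is the best of p[i]+R[k−i] over all sellable i≤k.
R[1] = 2
R[2] = 6
R[3] = 8  (first piece 1, then R[2]=6)
R[4] = 13
R[5] = 23
R[6] = 26
R[7] = 29  (first piece 2, then R[5]=23)
R[8] = 32  (first piece 2, then R[6]=26)
R[9] = 36  (first piece 4, then R[5]=23)
R[10] = 46  (first piece 5, then R[5]=23)
R[11] = 49  (first piece 5, then R[6]=26)
One optimal cutting: 6 + 5 → 26 + 23 = 49.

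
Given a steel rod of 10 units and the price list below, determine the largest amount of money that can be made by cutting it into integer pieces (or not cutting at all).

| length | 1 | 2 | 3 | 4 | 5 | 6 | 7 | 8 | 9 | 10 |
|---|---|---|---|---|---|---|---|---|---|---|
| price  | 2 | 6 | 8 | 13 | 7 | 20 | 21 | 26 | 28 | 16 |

Let r[k] be the best obtainable value from length k. For each k, try every first piece i and keep the best of price[i] + r[k−i].
r[1] = 2
r[2] = 6
r[3] = 8  (first piece 1, then r[2]=6)
r[4] = 13
r[5] = 15  (first piece 1, then r[4]=13)
r[6] = 20
r[7] = 22  (first piece 1, then r[6]=20)
r[8] = 26  (first piece 2, then r[6]=20)
r[9] = 28  (first piece 1, then r[8]=26)
r[10] = 33  (first piece 4, then r[6]=20)
One optimal cutting: 6 + 4 → $20 + $13 = $33.

33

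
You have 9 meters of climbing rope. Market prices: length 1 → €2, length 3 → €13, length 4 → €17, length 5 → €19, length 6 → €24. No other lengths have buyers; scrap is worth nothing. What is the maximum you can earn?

Build best[k] bottom-up: best[k] = max over allowed piece i of (p[i] + best[k−i]).
best[1] = 2
best[2] = 4  (first piece 1, then best[1]=2)
best[3] = max(2+4, 13+0) = 13
best[4] = max(2+13, 13+2, 17+0) = 17
best[5] = max(2+17, 13+4, 17+2, 19+0) = 19
best[6] = max(2+19, 13+13, 17+4, 19+2, 24+0) = 26
best[7] = max(2+26, 13+17, 17+13, 19+4, 24+2) = 30
best[8] = max(2+30, 13+19, 17+17, 19+13, 24+4) = 34
best[9] = max(2+34, 13+26, 17+19, 19+17, 24+13) = 39
One optimal cutting: 3 + 3 + 3 → €39.

39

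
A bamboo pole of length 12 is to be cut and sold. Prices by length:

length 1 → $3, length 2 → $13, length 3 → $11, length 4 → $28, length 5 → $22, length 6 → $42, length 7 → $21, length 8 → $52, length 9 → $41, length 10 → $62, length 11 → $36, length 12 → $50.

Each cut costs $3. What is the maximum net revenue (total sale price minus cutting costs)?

81

Let net[k] be the best obtainable value from length k. For each k, try every first piece i and keep the best of price[i] + net[k−i] minus the 3 cut fee when i<k.
net[1] = 3
net[2] = 13
net[3] = 13  (first piece 1, then net[2]=13)
net[4] = 28
net[5] = 28  (first piece 1, then net[4]=28)
net[6] = 42
net[7] = 42  (first piece 1, then net[6]=42)
net[8] = 53  (first piece 4, then net[4]=28)
net[9] = 53  (first piece 1, then net[8]=53)
net[10] = 67  (first piece 4, then net[6]=42)
net[11] = 67  (first piece 1, then net[10]=67)
net[12] = 81  (first piece 6, then net[6]=42)
One optimal plan: pieces 6 + 6 (1 cut) → $84 − $3 = $81.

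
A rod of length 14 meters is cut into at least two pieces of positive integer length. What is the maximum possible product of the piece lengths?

162

Define f[k] = max over 1≤i<k of i · max(k−i, f[k−i]); the inner max lets the remainder stay uncut if that's better.
f[2] = 1*max(1,0) = 1*1 = 1
f[3] = max(1*2, 2*1) = 2
f[4] = max(1*3, 2*2, 3*1) = 4
f[5] = max(1*4, 2*3, 3*2, 4*1) = 6
f[6] = max(1*6, 2*4, 3*3, 4*2, 5*1) = 9
f[7] = max(1*9, 2*6, 3*4, 4*3, 5*2, 6*1) = 12
f[8] = max(1*12, 2*9, 3*6, …, 6*2, 7*1) = 18
f[9] = max(1*18, 2*12, 3*9, …, 7*2, 8*1) = 27
f[10] = max(1*27, 2*18, 3*12, …, 8*2, 9*1) = 36
f[11] = max(1*36, 2*27, 3*18, …, 9*2, 10*1) = 54
f[12] = max(1*54, 2*36, 3*27, …, 10*2, 11*1) = 81
f[13] = max(1*81, 2*54, 3*36, …, 11*2, 12*1) = 108
f[14] = max(1*108, 2*81, 3*54, …, 12*2, 13*1) = 162
One optimal split: 3 + 3 + 3 + 3 + 2; product 3*3*3*3*2 = 162.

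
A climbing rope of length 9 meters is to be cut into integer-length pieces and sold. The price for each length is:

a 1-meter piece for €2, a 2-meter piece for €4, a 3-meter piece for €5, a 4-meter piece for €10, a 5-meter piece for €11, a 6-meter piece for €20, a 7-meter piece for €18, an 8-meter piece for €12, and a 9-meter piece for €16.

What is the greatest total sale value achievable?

26

Let r[k] be the best obtainable value from length k. For each k, try every first piece i and keep the best of price[i] + r[k−i].
r[1] = 2
r[2] = max(2+2, 4+0) = 4
r[3] = max(2+4, 4+2, 5+0) = 6
r[4] = max(2+6, 4+4, 5+2, 10+0) = 10
r[5] = max(2+10, 4+6, 5+4, 10+2, 11+0) = 12
r[6] = max(2+12, 4+10, 5+6, 10+4, 11+2, 20+0) = 20
r[7] = max(2+20, 4+12, 5+10, …, 20+2, 18+0) = 22
r[8] = max(2+22, 4+20, 5+12, …, 18+2, 12+0) = 24
r[9] = max(2+24, 4+22, 5+20, …, 12+2, 16+0) = 26
One optimal cutting: 6 + 1 + 1 + 1 → €20 + €2 + €2 + €2 = €26.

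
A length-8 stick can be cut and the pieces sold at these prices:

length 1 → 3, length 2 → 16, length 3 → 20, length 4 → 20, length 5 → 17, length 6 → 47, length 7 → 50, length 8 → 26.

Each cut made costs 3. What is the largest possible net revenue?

Let net[k] be the best obtainable value from length k. For each k, try every first piece i and keep the best of price[i] + net[k−i] minus the 3 cut fee when i<k.
net[1] = 3
net[2] = 16
net[3] = 20
net[4] = 29  (first piece 2, then net[2]=16)
net[5] = 33  (first piece 2, then net[3]=20)
net[6] = 47
net[7] = 50
net[8] = 60  (first piece 2, then net[6]=47)
One optimal plan: pieces 6 + 2 (1 cut) → 63 − 3 = 60.

60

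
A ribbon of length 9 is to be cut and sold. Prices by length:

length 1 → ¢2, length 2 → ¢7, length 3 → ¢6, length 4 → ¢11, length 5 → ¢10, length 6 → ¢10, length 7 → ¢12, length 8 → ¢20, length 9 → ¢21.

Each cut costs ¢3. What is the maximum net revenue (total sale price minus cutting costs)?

Consider every possible first cut. v[k] is the best of p[i]+v[k−i] over all sellable i≤k, charging 3 whenever i<k.
v[1] = 2
v[2] = max(2+2-3, 7+0) = 7
v[3] = max(2+7-3, 7+2-3, 6+0) = 6
v[4] = max(2+6-3, 7+7-3, 6+2-3, 11+0) = 11
v[5] = max(2+11-3, 7+6-3, 6+7-3, 11+2-3, 10+0) = 10
v[6] = max(2+10-3, 7+11-3, 6+6-3, 11+7-3, 10+2-3, 10+0) = 15
v[7] = max(2+15-3, 7+10-3, 6+11-3, …, 10+2-3, 12+0) = 14
v[8] = max(2+14-3, 7+15-3, 6+10-3, …, 12+2-3, 20+0) = 20
v[9] = max(2+20-3, 7+14-3, 6+15-3, …, 20+2-3, 21+0) = 21
Best is to make no cuts and sell whole for ¢21.

21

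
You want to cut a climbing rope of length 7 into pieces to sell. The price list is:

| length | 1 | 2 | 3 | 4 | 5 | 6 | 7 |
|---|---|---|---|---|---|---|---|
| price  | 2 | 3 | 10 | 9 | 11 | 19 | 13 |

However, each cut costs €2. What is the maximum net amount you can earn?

19

Consider every possible first cut. v[k] is the best of p[i]+v[k−i] over all sellable i≤k, charging 2 whenever i<k.
v[1] = 2
v[2] = max(2+2-2, 3+0) = 3
v[3] = max(2+3-2, 3+2-2, 10+0) = 10
v[4] = max(2+10-2, 3+3-2, 10+2-2, 9+0) = 10
v[5] = max(2+10-2, 3+10-2, 10+3-2, 9+2-2, 11+0) = 11
v[6] = max(2+11-2, 3+10-2, 10+10-2, 9+3-2, 11+2-2, 19+0) = 19
v[7] = max(2+19-2, 3+11-2, 10+10-2, …, 19+2-2, 13+0) = 19
One optimal plan: pieces 6 + 1 (1 cut) → €21 − €2 = €19.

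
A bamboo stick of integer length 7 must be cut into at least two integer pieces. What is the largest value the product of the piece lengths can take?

Let P[k] be the best product for length k (with at least one cut). For each first piece i, the rest contributes max(k−i, P[k−i]).
Small cases: P[2]=1.
P[3] = max(1*2, 2*1) = 2
P[4] = max(1*3, 2*2, 3*1) = 4
P[5] = max(1*4, 2*3, 3*2, 4*1) = 6
P[6] = max(1*6, 2*4, 3*3, 4*2, 5*1) = 9
P[7] = max(1*9, 2*6, 3*4, 4*3, 5*2, 6*1) = 12
One optimal split: 3 + 2 + 2; product 3*2*2 = 12.

12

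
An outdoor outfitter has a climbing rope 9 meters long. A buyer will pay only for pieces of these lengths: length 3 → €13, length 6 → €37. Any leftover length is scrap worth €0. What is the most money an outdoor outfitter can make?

Let best[k] be the best obtainable value from length k. For each k, try every first piece i and keep the best of price[i] + best[k−i].
best[1] = 0
best[2] = 0
best[3] = 13
best[4] = 13
best[5] = 13
best[6] = max(13+13, 37+0) = 37
best[7] = max(13+13, 37+0) = 37
best[8] = max(13+13, 37+0) = 37
best[9] = max(13+37, 37+13) = 50
One optimal cutting: 6 + 3 → €50.

50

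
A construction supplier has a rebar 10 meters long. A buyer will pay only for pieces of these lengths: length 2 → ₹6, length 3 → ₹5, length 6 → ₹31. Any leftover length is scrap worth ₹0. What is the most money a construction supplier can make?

Consider every possible first cut. r[k] is the best of p[i]+r[k−i] over all sellable i≤k.
r[1] = 0
r[2] = 6
r[3] = max(6+0, 5+0) = 6
r[4] = max(6+6, 5+0) = 12
r[5] = max(6+6, 5+6) = 12
r[6] = max(6+12, 5+6, 31+0) = 31
r[7] = max(6+12, 5+12, 31+0) = 31
r[8] = max(6+31, 5+12, 31+6) = 37
r[9] = max(6+31, 5+31, 31+6) = 37
r[10] = max(6+37, 5+31, 31+12) = 43
One optimal cutting: 6 + 2 + 2 → ₹43.

43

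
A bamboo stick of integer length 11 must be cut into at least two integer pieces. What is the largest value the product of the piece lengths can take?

Fill prod[k] for k=2..11: at each k try every first piece i and multiply by the better of (k−i) uncut or prod[k−i].
prod[2] = 1*max(1,0) = 1*1 = 1
prod[3] = max(1*2, 2*1) = 2
prod[4] = max(1*3, 2*2, 3*1) = 4
prod[5] = max(1*4, 2*3, 3*2, 4*1) = 6
prod[6] = max(1*6, 2*4, 3*3, 4*2, 5*1) = 9
prod[7] = max(1*9, 2*6, 3*4, 4*3, 5*2, 6*1) = 12
prod[8] = max(1*12, 2*9, 3*6, …, 6*2, 7*1) = 18
prod[9] = max(1*18, 2*12, 3*9, …, 7*2, 8*1) = 27
prod[10] = max(1*27, 2*18, 3*12, …, 8*2, 9*1) = 36
prod[11] = max(1*36, 2*27, 3*18, …, 9*2, 10*1) = 54
One optimal split: 3 + 3 + 3 + 2; product 3*3*3*2 = 54.

54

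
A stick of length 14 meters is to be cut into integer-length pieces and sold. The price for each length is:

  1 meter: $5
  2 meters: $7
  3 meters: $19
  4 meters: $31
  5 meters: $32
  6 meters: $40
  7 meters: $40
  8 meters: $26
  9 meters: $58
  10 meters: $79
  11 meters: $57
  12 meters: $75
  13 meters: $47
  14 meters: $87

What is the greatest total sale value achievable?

Consider every possible first cut. best[k] is the best of p[i]+best[k−i] over all sellable i≤k.
best[1] = 5
best[2] = 10  (first piece 1, then best[1]=5)
best[3] = 19
best[4] = 31
best[5] = 36  (first piece 1, then best[4]=31)
best[6] = 41  (first piece 1, then best[5]=36)
best[7] = 50  (first piece 3, then best[4]=31)
best[8] = 62  (first piece 4, then best[4]=31)
best[9] = 67  (first piece 1, then best[8]=62)
best[10] = 79
best[11] = 84  (first piece 1, then best[10]=79)
best[12] = 93  (first piece 4, then best[8]=62)
best[13] = 98  (first piece 1, then best[12]=93)
best[14] = 110  (first piece 4, then best[10]=79)
One optimal cutting: 10 + 4 → $79 + $31 = $110.

110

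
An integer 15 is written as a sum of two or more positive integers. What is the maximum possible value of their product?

243

Fill prod[k] for k=2..15: at each k try every first piece i and multiply by the better of (k−i) uncut or prod[k−i].
prod[2] = 1·max(1,0) = 1·1 = 1
prod[3] = max(1·2, 2·1) = 2
prod[4] = max(1·3, 2·2, 3·1) = 4
prod[5] = max(1·4, 2·3, 3·2, 4·1) = 6
prod[6] = max(1·6, 2·4, 3·3, 4·2, 5·1) = 9
prod[7] = max(1·9, 2·6, 3·4, 4·3, 5·2, 6·1) = 12
prod[8] = max(1·12, 2·9, 3·6, …, 6·2, 7·1) = 18
prod[9] = max(1·18, 2·12, 3·9, …, 7·2, 8·1) = 27
prod[10] = max(1·27, 2·18, 3·12, …, 8·2, 9·1) = 36
prod[11] = max(1·36, 2·27, 3·18, …, 9·2, 10·1) = 54
prod[12] = max(1·54, 2·36, 3·27, …, 10·2, 11·1) = 81
prod[13] = max(1·81, 2·54, 3·36, …, 11·2, 12·1) = 108
prod[14] = max(1·108, 2·81, 3·54, …, 12·2, 13·1) = 162
prod[15] = max(1·162, 2·108, 3·81, …, 13·2, 14·1) = 243
One optimal split: 3 + 3 + 3 + 3 + 3; product 3·3·3·3·3 = 243.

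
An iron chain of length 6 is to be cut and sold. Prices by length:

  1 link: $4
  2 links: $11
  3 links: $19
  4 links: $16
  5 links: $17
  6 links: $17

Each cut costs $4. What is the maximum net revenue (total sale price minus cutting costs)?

34

Let r[k] be the best obtainable value from length k. For each k, try every first piece i and keep the best of price[i] + r[k−i] minus the 4 cut fee when i<k.
r[1] = 4
r[2] = 11
r[3] = 19
r[4] = 19  (first piece 1, then r[3]=19)
r[5] = 26  (first piece 2, then r[3]=19)
r[6] = 34  (first piece 3, then r[3]=19)
One optimal plan: pieces 3 + 3 (1 cut) → $38 − $4 = $34.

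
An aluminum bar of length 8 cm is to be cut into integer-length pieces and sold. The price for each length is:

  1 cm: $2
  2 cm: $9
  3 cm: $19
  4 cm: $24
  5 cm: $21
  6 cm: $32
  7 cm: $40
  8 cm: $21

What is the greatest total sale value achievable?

Let v[k] be the best obtainable value from length k. For each k, try every first piece i and keep the best of price[i] + v[k−i].
v[1] = 2
v[2] = max(2+2, 9+0) = 9
v[3] = max(2+9, 9+2, 19+0) = 19
v[4] = max(2+19, 9+9, 19+2, 24+0) = 24
v[5] = max(2+24, 9+19, 19+9, 24+2, 21+0) = 28
v[6] = max(2+28, 9+24, 19+19, 24+9, 21+2, 32+0) = 38
v[7] = max(2+38, 9+28, 19+24, …, 32+2, 40+0) = 43
v[8] = max(2+43, 9+38, 19+28, …, 40+2, 21+0) = 48
One optimal cutting: 4 + 4 → $24 + $24 = $48.

48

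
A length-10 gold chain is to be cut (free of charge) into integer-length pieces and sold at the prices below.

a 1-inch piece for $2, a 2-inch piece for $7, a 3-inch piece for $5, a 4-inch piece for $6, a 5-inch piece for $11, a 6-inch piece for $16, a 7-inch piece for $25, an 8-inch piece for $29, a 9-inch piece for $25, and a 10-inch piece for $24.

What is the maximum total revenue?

Let r[k] be the best obtainable value from length k. For each k, try every first piece i and keep the best of price[i] + r[k−i].
r[1] = 2
r[2] = max(2+2, 7+0) = 7
r[3] = max(2+7, 7+2, 5+0) = 9
r[4] = max(2+9, 7+7, 5+2, 6+0) = 14
r[5] = max(2+14, 7+9, 5+7, 6+2, 11+0) = 16
r[6] = max(2+16, 7+14, 5+9, 6+7, 11+2, 16+0) = 21
r[7] = max(2+21, 7+16, 5+14, …, 16+2, 25+0) = 25
r[8] = max(2+25, 7+21, 5+16, …, 25+2, 29+0) = 29
r[9] = max(2+29, 7+25, 5+21, …, 29+2, 25+0) = 32
r[10] = max(2+32, 7+29, 5+25, …, 25+2, 24+0) = 36
One optimal cutting: 8 + 2 → $29 + $7 = $36.

36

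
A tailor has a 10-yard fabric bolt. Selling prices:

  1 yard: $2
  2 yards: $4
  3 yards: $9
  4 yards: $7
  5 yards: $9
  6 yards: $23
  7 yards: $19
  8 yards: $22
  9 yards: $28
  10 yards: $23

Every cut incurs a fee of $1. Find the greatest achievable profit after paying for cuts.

Consider every possible first cut. r[k] is the best of p[i]+r[k−i] over all sellable i≤k, charging 1 whenever i<k.
r[1] = 2
r[2] = 4
r[3] = 9
r[4] = 10  (first piece 1, then r[3]=9)
r[5] = 12  (first piece 2, then r[3]=9)
r[6] = 23
r[7] = 24  (first piece 1, then r[6]=23)
r[8] = 26  (first piece 2, then r[6]=23)
r[9] = 31  (first piece 3, then r[6]=23)
r[10] = 32  (first piece 1, then r[9]=31)
One optimal plan: pieces 6 + 3 + 1 (2 cuts) → $34 − $2 = $32.

32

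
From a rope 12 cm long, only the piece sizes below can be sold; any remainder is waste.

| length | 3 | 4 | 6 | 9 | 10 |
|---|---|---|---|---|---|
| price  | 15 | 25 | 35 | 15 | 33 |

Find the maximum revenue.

75

Consider every possible first cut. best[k] is the best of p[i]+best[k−i] over all sellable i≤k.
best[1] = 0
best[2] = 0
best[3] = 15
best[4] = max(15+0, 25+0) = 25
best[5] = max(15+0, 25+0) = 25
best[6] = max(15+15, 25+0, 35+0) = 35
best[7] = max(15+25, 25+15, 35+0) = 40
best[8] = max(15+25, 25+25, 35+0) = 50
best[9] = max(15+35, 25+25, 35+15, 15+0) = 50
best[10] = max(15+40, 25+35, 35+25, 15+0, 33+0) = 60
best[11] = max(15+50, 25+40, 35+25, 15+0, 33+0) = 65
best[12] = max(15+50, 25+50, 35+35, 15+15, 33+0) = 75
One optimal cutting: 4 + 4 + 4 → €75.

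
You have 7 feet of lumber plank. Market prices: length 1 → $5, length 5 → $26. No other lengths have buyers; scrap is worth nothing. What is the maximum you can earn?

36

Consider every possible first cut. r[k] is the best of p[i]+r[k−i] over all sellable i≤k.
r[1] = 5
r[2] = 10  (first piece 1, then r[1]=5)
r[3] = 15  (first piece 1, then r[2]=10)
r[4] = 20  (first piece 1, then r[3]=15)
r[5] = max(5+20, 26+0) = 26
r[6] = max(5+26, 26+5) = 31
r[7] = max(5+31, 26+10) = 36
One optimal cutting: 5 + 1 + 1 → $36.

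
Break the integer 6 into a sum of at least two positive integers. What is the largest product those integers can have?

9

Define m[k] = max over 1≤i<k of i · max(k−i, m[k−i]); the inner max lets the remainder stay uncut if that's better.
m[2] = 1·max(1,0) = 1·1 = 1
m[3] = max(1·2, 2·1) = 2
m[4] = max(1·3, 2·2, 3·1) = 4
m[5] = max(1·4, 2·3, 3·2, 4·1) = 6
m[6] = max(1·6, 2·4, 3·3, 4·2, 5·1) = 9
One optimal split: 3 + 3; product 3·3 = 9.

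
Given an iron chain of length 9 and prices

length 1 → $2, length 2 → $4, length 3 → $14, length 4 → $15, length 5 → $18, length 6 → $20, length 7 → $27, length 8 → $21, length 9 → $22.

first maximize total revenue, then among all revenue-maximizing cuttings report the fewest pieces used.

3

Consider every possible first cut. r[k] is the best of p[i]+r[k−i] over all sellable i≤k.
r[1] = 2
r[2] = max(2+2, 4+0) = 4
r[3] = max(2+4, 4+2, 14+0) = 14
r[4] = max(2+14, 4+4, 14+2, 15+0) = 16
r[5] = max(2+16, 4+14, 14+4, 15+2, 18+0) = 18
r[6] = max(2+18, 4+16, 14+14, 15+4, 18+2, 20+0) = 28
r[7] = max(2+28, 4+18, 14+16, …, 20+2, 27+0) = 30
r[8] = max(2+30, 4+28, 14+18, …, 27+2, 21+0) = 32
r[9] = max(2+32, 4+30, 14+28, …, 21+2, 22+0) = 42
Maximum revenue is $42.
Now minimize piece count subject to staying optimal: for each k, pieces[k] = 1 + min over i with p[i]+r[k−i]=r[k] of pieces[k−i].
pieces[6] = 2
pieces[7] = 3
pieces[8] = 2
pieces[9] = 3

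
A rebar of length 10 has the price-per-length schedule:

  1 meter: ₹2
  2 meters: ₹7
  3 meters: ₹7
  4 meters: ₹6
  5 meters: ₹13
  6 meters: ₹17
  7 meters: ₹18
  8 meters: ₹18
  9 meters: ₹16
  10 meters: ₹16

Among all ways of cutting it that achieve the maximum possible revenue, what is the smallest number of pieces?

5

Let r[k] be the best obtainable value from length k. For each k, try every first piece i and keep the best of price[i] + r[k−i].
r[1] = 2
r[2] = max(2+2, 7+0) = 7
r[3] = max(2+7, 7+2, 7+0) = 9
r[4] = max(2+9, 7+7, 7+2, 6+0) = 14
r[5] = max(2+14, 7+9, 7+7, 6+2, 13+0) = 16
r[6] = max(2+16, 7+14, 7+9, 6+7, 13+2, 17+0) = 21
r[7] = max(2+21, 7+16, 7+14, …, 17+2, 18+0) = 23
r[8] = max(2+23, 7+21, 7+16, …, 18+2, 18+0) = 28
r[9] = max(2+28, 7+23, 7+21, …, 18+2, 16+0) = 30
r[10] = max(2+30, 7+28, 7+23, …, 16+2, 16+0) = 35
Maximum revenue is ₹35.
Now minimize piece count subject to staying optimal: for each k, pieces[k] = 1 + min over i with p[i]+r[k−i]=r[k] of pieces[k−i].
pieces[7] = 4
pieces[8] = 4
pieces[9] = 5
pieces[10] = 5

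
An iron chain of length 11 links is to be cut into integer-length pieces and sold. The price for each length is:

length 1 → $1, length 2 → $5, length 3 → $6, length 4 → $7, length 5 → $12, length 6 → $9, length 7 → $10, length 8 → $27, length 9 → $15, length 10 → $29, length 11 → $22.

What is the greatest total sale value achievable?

33

Consider every possible first cut. R[k] is the best of p[i]+R[k−i] over all sellable i≤k.
R[1] = 1
R[2] = max(1+1, 5+0) = 5
R[3] = max(1+5, 5+1, 6+0) = 6
R[4] = max(1+6, 5+5, 6+1, 7+0) = 10
R[5] = max(1+10, 5+6, 6+5, 7+1, 12+0) = 12
R[6] = max(1+12, 5+10, 6+6, 7+5, 12+1, 9+0) = 15
R[7] = max(1+15, 5+12, 6+10, …, 9+1, 10+0) = 17
R[8] = max(1+17, 5+15, 6+12, …, 10+1, 27+0) = 27
R[9] = max(1+27, 5+17, 6+15, …, 27+1, 15+0) = 28
R[10] = max(1+28, 5+27, 6+17, …, 15+1, 29+0) = 32
R[11] = max(1+32, 5+28, 6+27, …, 29+1, 22+0) = 33
One optimal cutting: 8 + 2 + 1 → $27 + $5 + $1 = $33.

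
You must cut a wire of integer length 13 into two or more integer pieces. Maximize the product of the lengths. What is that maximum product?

108

Define f[k] = max over 1≤i<k of i · max(k−i, f[k−i]); the inner max lets the remainder stay uncut if that's better.
f[2] = 1*max(1,0) = 1*1 = 1
f[3] = 1*max(2,1) = 1*2 = 2
f[4] = 2*max(2,1) = 2*2 = 4
f[5] = 2*max(3,2) = 2*3 = 6
f[6] = 3*max(3,2) = 3*3 = 9
f[7] = 2*max(5,6) = 2*6 = 12
f[8] = 2*max(6,9) = 2*9 = 18
f[9] = 3*max(6,9) = 3*9 = 27
f[10] = 2*max(8,18) = 2*18 = 36
f[11] = 2*max(9,27) = 2*27 = 54
f[12] = 3*max(9,27) = 3*27 = 81
f[13] = 2*max(11,54) = 2*54 = 108
One optimal split: 3 + 3 + 3 + 2 + 2; product 3*3*3*2*2 = 108.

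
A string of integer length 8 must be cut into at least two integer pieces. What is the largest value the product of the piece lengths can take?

Define prod[k] = max over 1≤i<k of i · max(k−i, prod[k−i]); the inner max lets the remainder stay uncut if that's better.
prod[2] = 1×max(1,0) = 1×1 = 1
prod[3] = max(1×2, 2×1) = 2
prod[4] = max(1×3, 2×2, 3×1) = 4
prod[5] = max(1×4, 2×3, 3×2, 4×1) = 6
prod[6] = max(1×6, 2×4, 3×3, 4×2, 5×1) = 9
prod[7] = max(1×9, 2×6, 3×4, 4×3, 5×2, 6×1) = 12
prod[8] = max(1×12, 2×9, 3×6, …, 6×2, 7×1) = 18
One optimal split: 3 + 3 + 2; product 3×3×2 = 18.

18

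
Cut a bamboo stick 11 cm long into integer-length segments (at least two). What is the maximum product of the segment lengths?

54

Define g[k] = max over 1≤i<k of i · max(k−i, g[k−i]); the inner max lets the remainder stay uncut if that's better.
Small cases: g[2]=1, g[3]=2.
g[4] = max(1×3, 2×2, 3×1) = 4
g[5] = max(1×4, 2×3, 3×2, 4×1) = 6
g[6] = max(1×6, 2×4, 3×3, 4×2, 5×1) = 9
g[7] = max(1×9, 2×6, 3×4, 4×3, 5×2, 6×1) = 12
g[8] = max(1×12, 2×9, 3×6, …, 6×2, 7×1) = 18
g[9] = max(1×18, 2×12, 3×9, …, 7×2, 8×1) = 27
g[10] = max(1×27, 2×18, 3×12, …, 8×2, 9×1) = 36
g[11] = max(1×36, 2×27, 3×18, …, 9×2, 10×1) = 54
One optimal split: 3 + 3 + 3 + 2; product 3×3×3×2 = 54.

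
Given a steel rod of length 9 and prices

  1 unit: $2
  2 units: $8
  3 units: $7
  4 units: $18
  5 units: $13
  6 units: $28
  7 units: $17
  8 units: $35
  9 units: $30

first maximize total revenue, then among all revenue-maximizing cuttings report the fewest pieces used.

Build r[k] bottom-up: r[k] = max over allowed piece i of (p[i] + r[k−i]).
r[1] = 2
r[2] = max(2+2, 8+0) = 8
r[3] = max(2+8, 8+2, 7+0) = 10
r[4] = max(2+10, 8+8, 7+2, 18+0) = 18
r[5] = max(2+18, 8+10, 7+8, 18+2, 13+0) = 20
r[6] = max(2+20, 8+18, 7+10, 18+8, 13+2, 28+0) = 28
r[7] = max(2+28, 8+20, 7+18, …, 28+2, 17+0) = 30
r[8] = max(2+30, 8+28, 7+20, …, 17+2, 35+0) = 36
r[9] = max(2+36, 8+30, 7+28, …, 35+2, 30+0) = 38
Maximum revenue is $38.
Now minimize piece count subject to staying optimal: for each k, pieces[k] = 1 + min over i with p[i]+r[k−i]=r[k] of pieces[k−i].
pieces[6] = 1
pieces[7] = 2
pieces[8] = 2
pieces[9] = 3

3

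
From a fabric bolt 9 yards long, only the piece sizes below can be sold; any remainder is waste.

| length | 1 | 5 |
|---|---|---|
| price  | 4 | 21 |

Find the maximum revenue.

Build best[k] bottom-up: best[k] = max over allowed piece i of (p[i] + best[k−i]).
best[1] = 4
best[2] = 8  (first piece 1, then best[1]=4)
best[3] = 12  (first piece 1, then best[2]=8)
best[4] = 16  (first piece 1, then best[3]=12)
best[5] = 21
best[6] = 25  (first piece 1, then best[5]=21)
best[7] = 29  (first piece 1, then best[6]=25)
best[8] = 33  (first piece 1, then best[7]=29)
best[9] = 37  (first piece 1, then best[8]=33)
One optimal cutting: 5 + 1 + 1 + 1 + 1 → $37.

37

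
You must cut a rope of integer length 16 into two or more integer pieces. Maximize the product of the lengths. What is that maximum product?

Let prod[k] be the best product for length k (with at least one cut). For each first piece i, the rest contributes max(k−i, prod[k−i]).
prod[2] = 1*max(1,0) = 1*1 = 1
prod[3] = 1*max(2,1) = 1*2 = 2
prod[4] = 2*max(2,1) = 2*2 = 4
prod[5] = 2*max(3,2) = 2*3 = 6
prod[6] = 3*max(3,2) = 3*3 = 9
prod[7] = 2*max(5,6) = 2*6 = 12
prod[8] = 2*max(6,9) = 2*9 = 18
prod[9] = 3*max(6,9) = 3*9 = 27
prod[10] = 2*max(8,18) = 2*18 = 36
prod[11] = 2*max(9,27) = 2*27 = 54
prod[12] = 3*max(9,27) = 3*27 = 81
prod[13] = 2*max(11,54) = 2*54 = 108
prod[14] = 2*max(12,81) = 2*81 = 162
prod[15] = 3*max(12,81) = 3*81 = 243
prod[16] = 2*max(14,162) = 2*162 = 324
One optimal split: 3 + 3 + 3 + 3 + 2 + 2; product 3*3*3*3*2*2 = 324.

324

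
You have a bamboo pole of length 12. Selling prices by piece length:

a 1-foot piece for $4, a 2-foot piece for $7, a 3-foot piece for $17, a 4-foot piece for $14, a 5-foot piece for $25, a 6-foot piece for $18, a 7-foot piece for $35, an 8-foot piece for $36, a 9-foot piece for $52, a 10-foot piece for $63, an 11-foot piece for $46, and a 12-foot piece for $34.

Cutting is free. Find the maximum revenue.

71

Let R[k] be the best obtainable value from length k. For each k, try every first piece i and keep the best of price[i] + R[k−i].
R[1] = 4
R[2] = max(4+4, 7+0) = 8
R[3] = max(4+8, 7+4, 17+0) = 17
R[4] = max(4+17, 7+8, 17+4, 14+0) = 21
R[5] = max(4+21, 7+17, 17+8, 14+4, 25+0) = 25
R[6] = max(4+25, 7+21, 17+17, 14+8, 25+4, 18+0) = 34
R[7] = max(4+34, 7+25, 17+21, …, 18+4, 35+0) = 38
R[8] = max(4+38, 7+34, 17+25, …, 35+4, 36+0) = 42
R[9] = max(4+42, 7+38, 17+34, …, 36+4, 52+0) = 52
R[10] = max(4+52, 7+42, 17+38, …, 52+4, 63+0) = 63
R[11] = max(4+63, 7+52, 17+42, …, 63+4, 46+0) = 67
R[12] = max(4+67, 7+63, 17+52, …, 46+4, 34+0) = 71
One optimal cutting: 10 + 1 + 1 → $63 + $4 + $4 = $71.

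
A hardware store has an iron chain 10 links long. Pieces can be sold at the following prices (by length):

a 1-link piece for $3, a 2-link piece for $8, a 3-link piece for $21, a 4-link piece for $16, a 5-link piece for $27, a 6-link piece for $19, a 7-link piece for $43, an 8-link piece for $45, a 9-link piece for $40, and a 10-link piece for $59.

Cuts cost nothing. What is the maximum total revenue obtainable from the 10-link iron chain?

Consider every possible first cut. R[k] is the best of p[i]+R[k−i] over all sellable i≤k.
R[1] = 3
R[2] = max(3+3, 8+0) = 8
R[3] = max(3+8, 8+3, 21+0) = 21
R[4] = max(3+21, 8+8, 21+3, 16+0) = 24
R[5] = max(3+24, 8+21, 21+8, 16+3, 27+0) = 29
R[6] = max(3+29, 8+24, 21+21, 16+8, 27+3, 19+0) = 42
R[7] = max(3+42, 8+29, 21+24, …, 19+3, 43+0) = 45
R[8] = max(3+45, 8+42, 21+29, …, 43+3, 45+0) = 50
R[9] = max(3+50, 8+45, 21+42, …, 45+3, 40+0) = 63
R[10] = max(3+63, 8+50, 21+45, …, 40+3, 59+0) = 66
One optimal cutting: 3 + 3 + 3 + 1 → $21 + $21 + $21 + $3 = $66.

66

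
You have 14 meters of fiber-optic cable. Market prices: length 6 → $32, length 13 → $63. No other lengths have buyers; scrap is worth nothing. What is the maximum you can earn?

Build f[k] bottom-up: f[k] = max over allowed piece i of (p[i] + f[k−i]).
f[1] = 0
f[2] = 0
f[3] = 0
f[4] = 0
f[5] = 0
f[6] = 32
f[7] = 32
f[8] = 32
f[9] = 32
f[10] = 32
f[11] = 32
f[12] = 64  (first piece 6, then f[6]=32)
f[13] = max(32+32, 63+0) = 64
f[14] = max(32+32, 63+0) = 64
One optimal cutting: pieces 6 + 6 with 2 meters of scrap → $64.

64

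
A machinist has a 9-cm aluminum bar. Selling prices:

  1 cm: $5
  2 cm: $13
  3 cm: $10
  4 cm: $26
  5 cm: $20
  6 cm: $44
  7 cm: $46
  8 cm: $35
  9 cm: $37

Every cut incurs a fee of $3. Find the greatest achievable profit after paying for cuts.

Consider every possible first cut. net[k] is the best of p[i]+net[k−i] over all sellable i≤k, charging 3 whenever i<k.
net[1] = 5
net[2] = max(5+5-3, 13+0) = 13
net[3] = max(5+13-3, 13+5-3, 10+0) = 15
net[4] = max(5+15-3, 13+13-3, 10+5-3, 26+0) = 26
net[5] = max(5+26-3, 13+15-3, 10+13-3, 26+5-3, 20+0) = 28
net[6] = max(5+28-3, 13+26-3, 10+15-3, 26+13-3, 20+5-3, 44+0) = 44
net[7] = max(5+44-3, 13+28-3, 10+26-3, …, 44+5-3, 46+0) = 46
net[8] = max(5+46-3, 13+44-3, 10+28-3, …, 46+5-3, 35+0) = 54
net[9] = max(5+54-3, 13+46-3, 10+44-3, …, 35+5-3, 37+0) = 56
One optimal plan: pieces 6 + 2 + 1 (2 cuts) → $62 − $6 = $56.

56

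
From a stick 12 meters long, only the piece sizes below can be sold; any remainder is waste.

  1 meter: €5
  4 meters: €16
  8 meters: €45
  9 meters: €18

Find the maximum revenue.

65

Let best[k] be the best obtainable value from length k. For each k, try every first piece i and keep the best of price[i] + best[k−i].
best[1] = 5
best[2] = 10  (first piece 1, then best[1]=5)
best[3] = 15  (first piece 1, then best[2]=10)
best[4] = max(5+15, 16+0) = 20
best[5] = max(5+20, 16+5) = 25
best[6] = max(5+25, 16+10) = 30
best[7] = max(5+30, 16+15) = 35
best[8] = max(5+35, 16+20, 45+0) = 45
best[9] = max(5+45, 16+25, 45+5, 18+0) = 50
best[10] = max(5+50, 16+30, 45+10, 18+5) = 55
best[11] = max(5+55, 16+35, 45+15, 18+10) = 60
best[12] = max(5+60, 16+45, 45+20, 18+15) = 65
One optimal cutting: 8 + 1 + 1 + 1 + 1 → €65.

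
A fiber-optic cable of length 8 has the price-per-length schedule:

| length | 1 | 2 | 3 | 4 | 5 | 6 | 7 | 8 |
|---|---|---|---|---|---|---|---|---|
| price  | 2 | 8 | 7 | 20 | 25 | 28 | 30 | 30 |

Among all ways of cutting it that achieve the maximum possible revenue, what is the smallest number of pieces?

2

Build r[k] bottom-up: r[k] = max over allowed piece i of (p[i] + r[k−i]).
r[1] = 2
r[2] = 8
r[3] = 10  (first piece 1, then r[2]=8)
r[4] = 20
r[5] = 25
r[6] = 28  (first piece 2, then r[4]=20)
r[7] = 33  (first piece 2, then r[5]=25)
r[8] = 40  (first piece 4, then r[4]=20)
Maximum revenue is $40.
Now minimize piece count subject to staying optimal: for each k, pieces[k] = 1 + min over i with p[i]+r[k−i]=r[k] of pieces[k−i].
pieces[5] = 1
pieces[6] = 1
pieces[7] = 2
pieces[8] = 2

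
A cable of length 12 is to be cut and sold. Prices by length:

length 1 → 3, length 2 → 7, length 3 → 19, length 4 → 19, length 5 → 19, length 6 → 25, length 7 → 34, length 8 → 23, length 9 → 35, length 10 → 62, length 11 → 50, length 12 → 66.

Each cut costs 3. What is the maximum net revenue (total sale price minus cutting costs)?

67

Let v[k] be the best obtainable value from length k. For each k, try every first piece i and keep the best of price[i] + v[k−i] minus the 3 cut fee when i<k.
v[1] = 3
v[2] = 7
v[3] = 19
v[4] = 19  (first piece 1, then v[3]=19)
v[5] = 23  (first piece 2, then v[3]=19)
v[6] = 35  (first piece 3, then v[3]=19)
v[7] = 35  (first piece 1, then v[6]=35)
v[8] = 39  (first piece 2, then v[6]=35)
v[9] = 51  (first piece 3, then v[6]=35)
v[10] = 62
v[11] = 62  (first piece 1, then v[10]=62)
v[12] = 67  (first piece 3, then v[9]=51)
One optimal plan: pieces 3 + 3 + 3 + 3 (3 cuts) → 76 − 9 = 67.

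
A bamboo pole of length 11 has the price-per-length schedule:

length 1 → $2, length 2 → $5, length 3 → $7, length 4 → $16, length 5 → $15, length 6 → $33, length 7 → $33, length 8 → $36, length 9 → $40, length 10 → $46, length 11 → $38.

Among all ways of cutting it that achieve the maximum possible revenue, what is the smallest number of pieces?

3

Build r[k] bottom-up: r[k] = max over allowed piece i of (p[i] + r[k−i]).
r[1] = 2
r[2] = 5
r[3] = 7  (first piece 1, then r[2]=5)
r[4] = 16
r[5] = 18  (first piece 1, then r[4]=16)
r[6] = 33
r[7] = 35  (first piece 1, then r[6]=33)
r[8] = 38  (first piece 2, then r[6]=33)
r[9] = 40  (first piece 1, then r[8]=38)
r[10] = 49  (first piece 4, then r[6]=33)
r[11] = 51  (first piece 1, then r[10]=49)
Maximum revenue is $51.
Now minimize piece count subject to staying optimal: for each k, pieces[k] = 1 + min over i with p[i]+r[k−i]=r[k] of pieces[k−i].
pieces[8] = 2
pieces[9] = 1
pieces[10] = 2
pieces[11] = 3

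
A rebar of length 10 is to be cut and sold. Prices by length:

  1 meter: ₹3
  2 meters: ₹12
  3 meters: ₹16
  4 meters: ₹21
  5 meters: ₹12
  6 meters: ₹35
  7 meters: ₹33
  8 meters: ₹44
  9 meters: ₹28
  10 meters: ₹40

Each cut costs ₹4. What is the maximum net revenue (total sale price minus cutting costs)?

Build v[k] bottom-up: v[k] = max over allowed piece i of (p[i] + v[k−i]) − 4 per cut.
v[1] = 3
v[2] = max(3+3-4, 12+0) = 12
v[3] = max(3+12-4, 12+3-4, 16+0) = 16
v[4] = max(3+16-4, 12+12-4, 16+3-4, 21+0) = 21
v[5] = max(3+21-4, 12+16-4, 16+12-4, 21+3-4, 12+0) = 24
v[6] = max(3+24-4, 12+21-4, 16+16-4, 21+12-4, 12+3-4, 35+0) = 35
v[7] = max(3+35-4, 12+24-4, 16+21-4, …, 35+3-4, 33+0) = 34
v[8] = max(3+34-4, 12+35-4, 16+24-4, …, 33+3-4, 44+0) = 44
v[9] = max(3+44-4, 12+34-4, 16+35-4, …, 44+3-4, 28+0) = 47
v[10] = max(3+47-4, 12+44-4, 16+34-4, …, 28+3-4, 40+0) = 52
One optimal plan: pieces 8 + 2 (1 cut) → ₹56 − ₹4 = ₹52.

52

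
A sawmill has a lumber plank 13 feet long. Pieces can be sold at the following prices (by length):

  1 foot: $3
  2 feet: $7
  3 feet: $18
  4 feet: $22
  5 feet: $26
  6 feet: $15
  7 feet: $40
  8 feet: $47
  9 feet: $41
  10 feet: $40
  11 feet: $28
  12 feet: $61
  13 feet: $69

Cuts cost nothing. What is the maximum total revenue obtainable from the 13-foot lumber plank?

76

Consider every possible first cut. R[k] is the best of p[i]+R[k−i] over all sellable i≤k.
R[1] = 3
R[2] = 7
R[3] = 18
R[4] = 22
R[5] = 26
R[6] = 36  (first piece 3, then R[3]=18)
R[7] = 40  (first piece 3, then R[4]=22)
R[8] = 47
R[9] = 54  (first piece 3, then R[6]=36)
R[10] = 58  (first piece 3, then R[7]=40)
R[11] = 65  (first piece 3, then R[8]=47)
R[12] = 72  (first piece 3, then R[9]=54)
R[13] = 76  (first piece 3, then R[10]=58)
One optimal cutting: 4 + 3 + 3 + 3 → $22 + $18 + $18 + $18 = $76.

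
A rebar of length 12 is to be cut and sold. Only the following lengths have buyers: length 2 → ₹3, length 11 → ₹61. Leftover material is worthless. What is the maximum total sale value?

Consider every possible first cut. r[k] is the best of p[i]+r[k−i] over all sellable i≤k.
r[1] = 0
r[2] = 3
r[3] = 3
r[4] = 6  (first piece 2, then r[2]=3)
r[5] = 6
r[6] = 9  (first piece 2, then r[4]=6)
r[7] = 9
r[8] = 12  (first piece 2, then r[6]=9)
r[9] = 12
r[10] = 15  (first piece 2, then r[8]=12)
r[11] = 61
r[12] = 61
One optimal cutting: pieces 11 with 1 meter of scrap → ₹61.

61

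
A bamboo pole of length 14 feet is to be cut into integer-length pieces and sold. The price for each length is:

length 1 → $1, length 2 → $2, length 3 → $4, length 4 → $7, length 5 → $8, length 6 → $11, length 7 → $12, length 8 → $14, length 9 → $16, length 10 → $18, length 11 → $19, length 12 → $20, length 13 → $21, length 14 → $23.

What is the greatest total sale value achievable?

Build best[k] bottom-up: best[k] = max over allowed piece i of (p[i] + best[k−i]).
best[1] = 1
best[2] = 2  (first piece 1, then best[1]=1)
best[3] = 4
best[4] = 7
best[5] = 8  (first piece 1, then best[4]=7)
best[6] = 11
best[7] = 12  (first piece 1, then best[6]=11)
best[8] = 14  (first piece 4, then best[4]=7)
best[9] = 16
best[10] = 18  (first piece 4, then best[6]=11)
best[11] = 19  (first piece 1, then best[10]=18)
best[12] = 22  (first piece 6, then best[6]=11)
best[13] = 23  (first piece 1, then best[12]=22)
best[14] = 25  (first piece 4, then best[10]=18)
One optimal cutting: 6 + 4 + 4 → $11 + $7 + $7 = $25.

25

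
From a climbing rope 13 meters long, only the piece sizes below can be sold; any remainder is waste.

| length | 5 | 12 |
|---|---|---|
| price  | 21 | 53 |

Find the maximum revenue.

53

Consider every possible first cut. f[k] is the best of p[i]+f[k−i] over all sellable i≤k.
f[1] = 0
f[2] = 0
f[3] = 0
f[4] = 0
f[5] = 21
f[6] = 21
f[7] = 21
f[8] = 21
f[9] = 21
f[10] = 42  (first piece 5, then f[5]=21)
f[11] = 42
f[12] = max(21+21, 53+0) = 53
f[13] = max(21+21, 53+0) = 53
One optimal cutting: pieces 12 with 1 meter of scrap → €53.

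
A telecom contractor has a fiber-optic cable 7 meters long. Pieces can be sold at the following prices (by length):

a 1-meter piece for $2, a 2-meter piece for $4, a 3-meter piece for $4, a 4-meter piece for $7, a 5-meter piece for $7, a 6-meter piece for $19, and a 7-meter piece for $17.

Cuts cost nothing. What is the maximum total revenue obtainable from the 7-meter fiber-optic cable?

Build best[k] bottom-up: best[k] = max over allowed piece i of (p[i] + best[k−i]).
best[1] = 2
best[2] = 4  (first piece 1, then best[1]=2)
best[3] = 6  (first piece 1, then best[2]=4)
best[4] = 8  (first piece 1, then best[3]=6)
best[5] = 10  (first piece 1, then best[4]=8)
best[6] = 19
best[7] = 21  (first piece 1, then best[6]=19)
One optimal cutting: 6 + 1 → $19 + $2 = $21.

21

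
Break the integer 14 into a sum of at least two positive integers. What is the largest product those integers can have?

Let prod[k] be the best product for length k (with at least one cut). For each first piece i, the rest contributes max(k−i, prod[k−i]).
prod[2] = 1·max(1,0) = 1·1 = 1
prod[3] = max(1·2, 2·1) = 2
prod[4] = max(1·3, 2·2, 3·1) = 4
prod[5] = max(1·4, 2·3, 3·2, 4·1) = 6
prod[6] = max(1·6, 2·4, 3·3, 4·2, 5·1) = 9
prod[7] = max(1·9, 2·6, 3·4, 4·3, 5·2, 6·1) = 12
prod[8] = max(1·12, 2·9, 3·6, …, 6·2, 7·1) = 18
prod[9] = max(1·18, 2·12, 3·9, …, 7·2, 8·1) = 27
prod[10] = max(1·27, 2·18, 3·12, …, 8·2, 9·1) = 36
prod[11] = max(1·36, 2·27, 3·18, …, 9·2, 10·1) = 54
prod[12] = max(1·54, 2·36, 3·27, …, 10·2, 11·1) = 81
prod[13] = max(1·81, 2·54, 3·36, …, 11·2, 12·1) = 108
prod[14] = max(1·108, 2·81, 3·54, …, 12·2, 13·1) = 162
One optimal split: 3 + 3 + 3 + 3 + 2; product 3·3·3·3·2 = 162.

162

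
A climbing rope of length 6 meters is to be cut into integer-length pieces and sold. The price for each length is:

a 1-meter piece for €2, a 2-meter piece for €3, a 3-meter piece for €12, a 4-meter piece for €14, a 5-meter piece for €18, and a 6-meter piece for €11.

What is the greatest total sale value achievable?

24

Let r[k] be the best obtainable value from length k. For each k, try every first piece i and keep the best of price[i] + r[k−i].
r[1] = 2
r[2] = 4  (first piece 1, then r[1]=2)
r[3] = 12
r[4] = 14  (first piece 1, then r[3]=12)
r[5] = 18
r[6] = 24  (first piece 3, then r[3]=12)
One optimal cutting: 3 + 3 → €12 + €12 = €24.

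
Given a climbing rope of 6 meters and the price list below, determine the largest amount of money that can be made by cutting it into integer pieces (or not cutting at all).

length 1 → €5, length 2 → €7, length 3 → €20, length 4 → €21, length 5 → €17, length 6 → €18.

Consider every possible first cut. r[k] is the best of p[i]+r[k−i] over all sellable i≤k.
r[1] = 5
r[2] = max(5+5, 7+0) = 10
r[3] = max(5+10, 7+5, 20+0) = 20
r[4] = max(5+20, 7+10, 20+5, 21+0) = 25
r[5] = max(5+25, 7+20, 20+10, 21+5, 17+0) = 30
r[6] = max(5+30, 7+25, 20+20, 21+10, 17+5, 18+0) = 40
One optimal cutting: 3 + 3 → €20 + €20 = €40.

40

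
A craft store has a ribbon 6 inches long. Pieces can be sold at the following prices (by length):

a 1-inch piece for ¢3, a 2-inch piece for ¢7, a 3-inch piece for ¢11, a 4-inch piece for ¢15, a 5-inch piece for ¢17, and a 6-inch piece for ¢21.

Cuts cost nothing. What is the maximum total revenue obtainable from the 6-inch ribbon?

22

Consider every possible first cut. v[k] is the best of p[i]+v[k−i] over all sellable i≤k.
v[1] = 3
v[2] = max(3+3, 7+0) = 7
v[3] = max(3+7, 7+3, 11+0) = 11
v[4] = max(3+11, 7+7, 11+3, 15+0) = 15
v[5] = max(3+15, 7+11, 11+7, 15+3, 17+0) = 18
v[6] = max(3+18, 7+15, 11+11, 15+7, 17+3, 21+0) = 22
One optimal cutting: 4 + 2 → ¢15 + ¢7 = ¢22.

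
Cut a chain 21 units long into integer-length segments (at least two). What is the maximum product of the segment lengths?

Let m[k] be the best product for length k (with at least one cut). For each first piece i, the rest contributes max(k−i, m[k−i]).
Small cases: m[2]=1, m[3]=2, m[4]=4, m[5]=6, m[6]=9, m[7]=12, m[8]=18, m[9]=27, m[10]=36, m[11]=54, m[12]=81, m[13]=108.
m[14] = max(1*108, 2*81, 3*54, …, 12*2, 13*1) = 162
m[15] = max(1*162, 2*108, 3*81, …, 13*2, 14*1) = 243
m[16] = max(1*243, 2*162, 3*108, …, 14*2, 15*1) = 324
m[17] = max(1*324, 2*243, 3*162, …, 15*2, 16*1) = 486
m[18] = max(1*486, 2*324, 3*243, …, 16*2, 17*1) = 729
m[19] = max(1*729, 2*486, 3*324, …, 17*2, 18*1) = 972
m[20] = max(1*972, 2*729, 3*486, …, 18*2, 19*1) = 1458
m[21] = max(1*1458, 2*972, 3*729, …, 19*2, 20*1) = 2187
One optimal split: 3 + 3 + 3 + 3 + 3 + 3 + 3; product 3*3*3*3*3*3*3 = 2187.

2187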